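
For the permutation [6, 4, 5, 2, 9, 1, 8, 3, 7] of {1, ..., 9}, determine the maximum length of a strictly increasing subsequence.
3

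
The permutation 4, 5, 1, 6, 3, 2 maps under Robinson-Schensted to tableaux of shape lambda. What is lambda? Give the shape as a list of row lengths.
RSK row insertion gives P = [[1, 2, 6], [3, 5], [4]], which has shape [3, 2, 1].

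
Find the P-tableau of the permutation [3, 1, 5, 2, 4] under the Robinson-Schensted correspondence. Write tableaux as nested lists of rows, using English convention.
P = [[1, 2, 4], [3, 5]]

Insert 3: appended to row 1. P = [[3]].
Insert 1: 1 bumps 3 from row 1; 3 starts row 2. P = [[1], [3]].
Insert 5: appended to row 1. P = [[1, 5], [3]].
Insert 2: 2 bumps 5 from row 1; 5 appends to row 2. P = [[1, 2], [3, 5]].
Insert 4: appended to row 1. P = [[1, 2, 4], [3, 5]].

So P = [[1, 2, 4], [3, 5]].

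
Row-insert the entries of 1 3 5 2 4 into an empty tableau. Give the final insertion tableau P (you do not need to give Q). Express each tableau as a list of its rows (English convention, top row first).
P = [[1, 2, 4], [3, 5]]

Insert 1: appended to row 1. P = [[1]].
Insert 3: appended to row 1. P = [[1, 3]].
Insert 5: appended to row 1. P = [[1, 3, 5]].
Insert 2: 2 bumps 3 from row 1; 3 starts row 2. P = [[1, 2, 5], [3]].
Insert 4: 4 bumps 5 from row 1; 5 appends to row 2. P = [[1, 2, 4], [3, 5]].

So P = [[1, 2, 4], [3, 5]].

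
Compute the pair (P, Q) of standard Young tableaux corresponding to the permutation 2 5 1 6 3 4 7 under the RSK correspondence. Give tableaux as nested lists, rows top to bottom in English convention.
P = [[1, 3, 4, 7], [2, 5, 6]], Q = [[1, 2, 4, 7], [3, 5, 6]]

Insert each entry of the permutation into P by Schensted row insertion, recording in Q the position of each new cell.

After inserting 2: P = [[2]].
After inserting 5: P = [[2, 5]].
After inserting 1: P = [[1, 5], [2]].
After inserting 6: P = [[1, 5, 6], [2]].
After inserting 3: P = [[1, 3, 6], [2, 5]].
After inserting 4: P = [[1, 3, 4], [2, 5, 6]].
After inserting 7: P = [[1, 3, 4, 7], [2, 5, 6]].

So P = [[1, 3, 4, 7], [2, 5, 6]], Q = [[1, 2, 4, 7], [3, 5, 6]].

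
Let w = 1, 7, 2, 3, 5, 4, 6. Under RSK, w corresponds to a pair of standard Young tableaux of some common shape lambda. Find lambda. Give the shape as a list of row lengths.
[5, 1, 1]

RSK row insertion gives P = [[1, 2, 3, 4, 6], [5], [7]], which has shape [5, 1, 1].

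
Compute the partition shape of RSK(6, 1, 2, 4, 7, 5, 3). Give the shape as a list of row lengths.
[4, 2, 1]

RSK row insertion gives P = [[1, 2, 3, 5], [4, 7], [6]], which has shape [4, 2, 1].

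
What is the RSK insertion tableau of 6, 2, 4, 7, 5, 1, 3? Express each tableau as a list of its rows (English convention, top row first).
Insert 6: appended to row 1. P = [[6]].
Insert 2: 2 bumps 6 from row 1; 6 starts row 2. P = [[2], [6]].
Insert 4: appended to row 1. P = [[2, 4], [6]].
Insert 7: appended to row 1. P = [[2, 4, 7], [6]].
Insert 5: 5 bumps 7 from row 1; 7 appends to row 2. P = [[2, 4, 5], [6, 7]].
Insert 1: 1 bumps 2 from row 1; 2 bumps 6 from row 2; 6 starts row 3. P = [[1, 4, 5], [2, 7], [6]].
Insert 3: 3 bumps 4 from row 1; 4 bumps 7 from row 2; 7 appends to row 3. P = [[1, 3, 5], [2, 4], [6, 7]].

So P = [[1, 3, 5], [2, 4], [6, 7]].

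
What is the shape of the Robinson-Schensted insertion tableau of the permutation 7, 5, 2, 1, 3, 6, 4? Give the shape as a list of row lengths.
RSK row insertion gives P = [[1, 3, 4], [2, 6], [5], [7]], which has shape [3, 2, 1, 1].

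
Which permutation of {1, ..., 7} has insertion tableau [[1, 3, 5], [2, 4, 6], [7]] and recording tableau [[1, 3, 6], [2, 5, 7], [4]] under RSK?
Reverse the RSK construction: for i from n down to 1, find the cell of Q containing i, remove the entry at that cell from P, and reverse-bump it up through P; the value ejected from row 1 is w(i).

Step i=7: Q has 7 at row 2, column 3; remove 6 from row 2 of P and reverse-bump: 6 enters row 1 and ejects 5. So w(7) = 5. P is now [[1, 3, 6], [2, 4], [7]].
Step i=6: Q has 6 at row 1, column 3; remove that cell from P, ejecting 6. So w(6) = 6. P is now [[1, 3], [2, 4], [7]].
Step i=5: Q has 5 at row 2, column 2; remove 4 from row 2 of P and reverse-bump: 4 enters row 1 and ejects 3. So w(5) = 3. P is now [[1, 4], [2], [7]].
Step i=4: Q has 4 at row 3, column 1; remove 7 from row 3 of P and reverse-bump: 7 enters row 2 and ejects 2; 2 enters row 1 and ejects 1. So w(4) = 1. P is now [[2, 4], [7]].
Step i=3: Q has 3 at row 1, column 2; remove that cell from P, ejecting 4. So w(3) = 4. P is now [[2], [7]].
Step i=2: Q has 2 at row 2, column 1; remove 7 from row 2 of P and reverse-bump: 7 enters row 1 and ejects 2. So w(2) = 2. P is now [[7]].
Step i=1: Q has 1 at row 1, column 1; remove that cell from P, ejecting 7. So w(1) = 7. P is now [].

So w = 7 2 4 1 3 6 5.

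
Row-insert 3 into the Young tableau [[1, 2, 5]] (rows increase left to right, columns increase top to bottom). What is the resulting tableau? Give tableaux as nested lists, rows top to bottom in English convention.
In row 1, 3 replaces 5 (the leftmost entry greater than 3); 5 is bumped to row 2. 5 starts a new row 2. The new tableau is [[1, 2, 3], [5]].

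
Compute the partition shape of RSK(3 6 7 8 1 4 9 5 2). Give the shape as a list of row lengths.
[5, 3, 1]

Row-insert each entry into an empty tableau.

After inserting 3: P = [[3]].
After inserting 6: P = [[3, 6]].
After inserting 7: P = [[3, 6, 7]].
After inserting 8: P = [[3, 6, 7, 8]].
After inserting 1: P = [[1, 6, 7, 8], [3]].
After inserting 4: P = [[1, 4, 7, 8], [3, 6]].
After inserting 9: P = [[1, 4, 7, 8, 9], [3, 6]].
After inserting 5: P = [[1, 4, 5, 8, 9], [3, 6, 7]].
After inserting 2: P = [[1, 2, 5, 8, 9], [3, 4, 7], [6]].

The final insertion tableau P = [[1, 2, 5, 8, 9], [3, 4, 7], [6]] has shape [5, 3, 1].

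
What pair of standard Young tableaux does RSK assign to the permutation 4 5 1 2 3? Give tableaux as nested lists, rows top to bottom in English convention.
P = [[1, 2, 3], [4, 5]], Q = [[1, 2, 5], [3, 4]]

Insert each entry of the permutation into P by Schensted row insertion, recording in Q the position of each new cell.

Insert 4: appended to row 1. P = [[4]].
Insert 5: appended to row 1. P = [[4, 5]].
Insert 1: 1 bumps 4 from row 1; 4 starts row 2. P = [[1, 5], [4]].
Insert 2: 2 bumps 5 from row 1; 5 appends to row 2. P = [[1, 2], [4, 5]].
Insert 3: appended to row 1. P = [[1, 2, 3], [4, 5]].

So P = [[1, 2, 3], [4, 5]], Q = [[1, 2, 5], [3, 4]].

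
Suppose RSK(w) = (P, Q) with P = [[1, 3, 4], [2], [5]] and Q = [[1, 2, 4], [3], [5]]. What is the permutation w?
Reverse the RSK construction: for i from n down to 1, find the cell of Q containing i, remove the entry at that cell from P, and reverse-bump it up through P; the value ejected from row 1 is w(i).

Step i=5: Q has 5 at row 3, column 1; remove 5 from row 3 of P and reverse-bump: 5 enters row 2 and ejects 2; 2 enters row 1 and ejects 1. So w(5) = 1. P is now [[2, 3, 4], [5]].
Step i=4: Q has 4 at row 1, column 3; remove that cell from P, ejecting 4. So w(4) = 4. P is now [[2, 3], [5]].
Step i=3: Q has 3 at row 2, column 1; remove 5 from row 2 of P and reverse-bump: 5 enters row 1 and ejects 3. So w(3) = 3. P is now [[2, 5]].
Step i=2: Q has 2 at row 1, column 2; remove that cell from P, ejecting 5. So w(2) = 5. P is now [[2]].
Step i=1: Q has 1 at row 1, column 1; remove that cell from P, ejecting 2. So w(1) = 2. P is now [].

So w = 2 5 3 4 1.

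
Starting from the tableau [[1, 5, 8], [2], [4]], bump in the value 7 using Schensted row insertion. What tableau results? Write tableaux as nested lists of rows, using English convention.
In row 1, 7 replaces 8 (the leftmost entry greater than 7); 8 is bumped to row 2. 8 is appended to row 2. The new tableau is [[1, 5, 7], [2, 8], [4]].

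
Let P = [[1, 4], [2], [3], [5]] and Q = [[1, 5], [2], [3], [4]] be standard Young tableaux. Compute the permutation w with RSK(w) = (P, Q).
5 3 2 1 4

Reverse the RSK construction: for i from n down to 1, find the cell of Q containing i, remove the entry at that cell from P, and reverse-bump it up through P; the value ejected from row 1 is w(i).

Step i=5: Q has 5 at row 1, column 2; remove that cell from P, ejecting 4. So w(5) = 4. P is now [[1], [2], [3], [5]].
Step i=4: Q has 4 at row 4, column 1; remove 5 from row 4 of P and reverse-bump: 5 enters row 3 and ejects 3; 3 enters row 2 and ejects 2; 2 enters row 1 and ejects 1. So w(4) = 1. P is now [[2], [3], [5]].
Step i=3: Q has 3 at row 3, column 1; remove 5 from row 3 of P and reverse-bump: 5 enters row 2 and ejects 3; 3 enters row 1 and ejects 2. So w(3) = 2. P is now [[3], [5]].
Step i=2: Q has 2 at row 2, column 1; remove 5 from row 2 of P and reverse-bump: 5 enters row 1 and ejects 3. So w(2) = 3. P is now [[5]].
Step i=1: Q has 1 at row 1, column 1; remove that cell from P, ejecting 5. So w(1) = 5. P is now [].

So w = 5 3 2 1 4.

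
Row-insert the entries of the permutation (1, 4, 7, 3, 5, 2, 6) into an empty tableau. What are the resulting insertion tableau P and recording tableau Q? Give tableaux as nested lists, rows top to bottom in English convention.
Insert each entry of the permutation into P by Schensted row insertion, recording in Q the position of each new cell.

After inserting 1: P = [[1]].
After inserting 4: P = [[1, 4]].
After inserting 7: P = [[1, 4, 7]].
After inserting 3: P = [[1, 3, 7], [4]].
After inserting 5: P = [[1, 3, 5], [4, 7]].
After inserting 2: P = [[1, 2, 5], [3, 7], [4]].
After inserting 6: P = [[1, 2, 5, 6], [3, 7], [4]].

So P = [[1, 2, 5, 6], [3, 7], [4]], Q = [[1, 2, 3, 7], [4, 5], [6]].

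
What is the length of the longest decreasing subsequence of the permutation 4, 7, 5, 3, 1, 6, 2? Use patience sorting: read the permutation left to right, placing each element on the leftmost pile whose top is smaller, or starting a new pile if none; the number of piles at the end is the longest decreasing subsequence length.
4

4: new pile. tops = [4]
7: onto pile 1 (replacing 4). tops = [7]
5: new pile. tops = [7, 5]
3: new pile. tops = [7, 5, 3]
1: new pile. tops = [7, 5, 3, 1]
6: onto pile 2 (replacing 5). tops = [7, 6, 3, 1]
2: onto pile 4 (replacing 1). tops = [7, 6, 3, 2]

4 piles, so the longest decreasing subsequence has length 4.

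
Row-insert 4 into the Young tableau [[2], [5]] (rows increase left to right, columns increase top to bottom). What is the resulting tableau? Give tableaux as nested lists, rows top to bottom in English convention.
[[2, 4], [5]]

4 is larger than every entry of row 1, so it is appended to row 1. The new tableau is [[2, 4], [5]].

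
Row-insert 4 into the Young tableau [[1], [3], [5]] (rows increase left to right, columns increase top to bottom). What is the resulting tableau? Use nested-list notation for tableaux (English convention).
4 is larger than every entry of row 1, so it is appended to row 1. The new tableau is [[1, 4], [3], [5]].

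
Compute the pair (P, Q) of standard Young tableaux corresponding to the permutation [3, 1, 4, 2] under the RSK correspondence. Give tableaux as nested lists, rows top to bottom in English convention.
P = [[1, 2], [3, 4]], Q = [[1, 3], [2, 4]]

Insert each entry of the permutation into P by Schensted row insertion, recording in Q the position of each new cell.

Insert 3: appended to row 1. P = [[3]].
Insert 1: 1 bumps 3 from row 1; 3 starts row 2. P = [[1], [3]].
Insert 4: appended to row 1. P = [[1, 4], [3]].
Insert 2: 2 bumps 4 from row 1; 4 appends to row 2. P = [[1, 2], [3, 4]].

So P = [[1, 2], [3, 4]], Q = [[1, 3], [2, 4]].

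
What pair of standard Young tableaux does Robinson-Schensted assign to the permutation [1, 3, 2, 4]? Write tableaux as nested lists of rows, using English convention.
P = [[1, 2, 4], [3]], Q = [[1, 2, 4], [3]]

Insert each entry of the permutation into P by Schensted row insertion, recording in Q the position of each new cell.

After inserting 1: P = [[1]].
After inserting 3: P = [[1, 3]].
After inserting 2: P = [[1, 2], [3]].
After inserting 4: P = [[1, 2, 4], [3]].

So P = [[1, 2, 4], [3]], Q = [[1, 2, 4], [3]].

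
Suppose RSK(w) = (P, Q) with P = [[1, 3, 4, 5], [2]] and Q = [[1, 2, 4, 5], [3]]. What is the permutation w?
2 3 1 4 5

Reverse the RSK construction: for i from n down to 1, find the cell of Q containing i, remove the entry at that cell from P, and reverse-bump it up through P; the value ejected from row 1 is w(i).

Step i=5: Q has 5 at row 1, column 4; remove that cell from P, ejecting 5. So w(5) = 5. P is now [[1, 3, 4], [2]].
Step i=4: Q has 4 at row 1, column 3; remove that cell from P, ejecting 4. So w(4) = 4. P is now [[1, 3], [2]].
Step i=3: Q has 3 at row 2, column 1; remove 2 from row 2 of P and reverse-bump: 2 enters row 1 and ejects 1. So w(3) = 1. P is now [[2, 3]].
Step i=2: Q has 2 at row 1, column 2; remove that cell from P, ejecting 3. So w(2) = 3. P is now [[2]].
Step i=1: Q has 1 at row 1, column 1; remove that cell from P, ejecting 2. So w(1) = 2. P is now [].

So w = 2 3 1 4 5.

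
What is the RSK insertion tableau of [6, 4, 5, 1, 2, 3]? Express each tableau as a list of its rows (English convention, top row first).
P = [[1, 2, 3], [4, 5], [6]]

Insert 6: appended to row 1. P = [[6]].
Insert 4: 4 bumps 6 from row 1; 6 starts row 2. P = [[4], [6]].
Insert 5: appended to row 1. P = [[4, 5], [6]].
Insert 1: 1 bumps 4 from row 1; 4 bumps 6 from row 2; 6 starts row 3. P = [[1, 5], [4], [6]].
Insert 2: 2 bumps 5 from row 1; 5 appends to row 2. P = [[1, 2], [4, 5], [6]].
Insert 3: appended to row 1. P = [[1, 2, 3], [4, 5], [6]].

So P = [[1, 2, 3], [4, 5], [6]].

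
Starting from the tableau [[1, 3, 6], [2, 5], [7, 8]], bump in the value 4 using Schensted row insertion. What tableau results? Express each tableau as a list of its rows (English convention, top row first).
In row 1, 4 replaces 6 (the leftmost entry greater than 4); 6 is bumped to row 2. 6 is appended to row 2. The new tableau is [[1, 3, 4], [2, 5, 6], [7, 8]].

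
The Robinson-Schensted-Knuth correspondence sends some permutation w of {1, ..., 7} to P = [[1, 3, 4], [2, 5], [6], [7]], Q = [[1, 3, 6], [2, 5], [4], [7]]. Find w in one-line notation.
7 2 6 1 3 5 4

Reverse the RSK construction: for i from n down to 1, find the cell of Q containing i, remove the entry at that cell from P, and reverse-bump it up through P; the value ejected from row 1 is w(i).

Step i=7: Q has 7 at row 4, column 1; remove 7 from row 4 of P and reverse-bump: 7 enters row 3 and ejects 6; 6 enters row 2 and ejects 5; 5 enters row 1 and ejects 4. So w(7) = 4. P is now [[1, 3, 5], [2, 6], [7]].
Step i=6: Q has 6 at row 1, column 3; remove that cell from P, ejecting 5. So w(6) = 5. P is now [[1, 3], [2, 6], [7]].
Step i=5: Q has 5 at row 2, column 2; remove 6 from row 2 of P and reverse-bump: 6 enters row 1 and ejects 3. So w(5) = 3. P is now [[1, 6], [2], [7]].
Step i=4: Q has 4 at row 3, column 1; remove 7 from row 3 of P and reverse-bump: 7 enters row 2 and ejects 2; 2 enters row 1 and ejects 1. So w(4) = 1. P is now [[2, 6], [7]].
Step i=3: Q has 3 at row 1, column 2; remove that cell from P, ejecting 6. So w(3) = 6. P is now [[2], [7]].
Step i=2: Q has 2 at row 2, column 1; remove 7 from row 2 of P and reverse-bump: 7 enters row 1 and ejects 2. So w(2) = 2. P is now [[7]].
Step i=1: Q has 1 at row 1, column 1; remove that cell from P, ejecting 7. So w(1) = 7. P is now [].

So w = 7 2 6 1 3 5 4.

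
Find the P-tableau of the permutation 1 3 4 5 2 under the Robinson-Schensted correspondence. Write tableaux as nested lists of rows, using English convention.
Insert 1: appended to row 1. P = [[1]].
Insert 3: appended to row 1. P = [[1, 3]].
Insert 4: appended to row 1. P = [[1, 3, 4]].
Insert 5: appended to row 1. P = [[1, 3, 4, 5]].
Insert 2: 2 bumps 3 from row 1; 3 starts row 2. P = [[1, 2, 4, 5], [3]].

So P = [[1, 2, 4, 5], [3]].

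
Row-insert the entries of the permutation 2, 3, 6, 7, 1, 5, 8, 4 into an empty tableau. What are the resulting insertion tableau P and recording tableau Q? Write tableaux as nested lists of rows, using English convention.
P = [[1, 3, 4, 7, 8], [2, 5], [6]], Q = [[1, 2, 3, 4, 7], [5, 6], [8]]

Insert each entry of the permutation into P by Schensted row insertion, recording in Q the position of each new cell.

Insert 2: appended to row 1. P = [[2]], Q = [[1]].
Insert 3: appended to row 1. P = [[2, 3]], Q = [[1, 2]].
Insert 6: appended to row 1. P = [[2, 3, 6]], Q = [[1, 2, 3]].
Insert 7: appended to row 1. P = [[2, 3, 6, 7]], Q = [[1, 2, 3, 4]].
Insert 1: 1 bumps 2 from row 1; 2 starts row 2. P = [[1, 3, 6, 7], [2]], Q = [[1, 2, 3, 4], [5]].
Insert 5: 5 bumps 6 from row 1; 6 appends to row 2. P = [[1, 3, 5, 7], [2, 6]], Q = [[1, 2, 3, 4], [5, 6]].
Insert 8: appended to row 1. P = [[1, 3, 5, 7, 8], [2, 6]], Q = [[1, 2, 3, 4, 7], [5, 6]].
Insert 4: 4 bumps 5 from row 1; 5 bumps 6 from row 2; 6 starts row 3. P = [[1, 3, 4, 7, 8], [2, 5], [6]], Q = [[1, 2, 3, 4, 7], [5, 6], [8]].

So P = [[1, 3, 4, 7, 8], [2, 5], [6]], Q = [[1, 2, 3, 4, 7], [5, 6], [8]].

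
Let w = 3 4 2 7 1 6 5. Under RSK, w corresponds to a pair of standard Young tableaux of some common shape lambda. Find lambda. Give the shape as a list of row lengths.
[3, 2, 2]

RSK row insertion gives P = [[1, 4, 5], [2, 6], [3, 7]], which has shape [3, 2, 2].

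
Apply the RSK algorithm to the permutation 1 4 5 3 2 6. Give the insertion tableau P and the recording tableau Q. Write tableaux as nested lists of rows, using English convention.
Insert each entry of the permutation into P by Schensted row insertion, recording in Q the position of each new cell.

Insert 1: appended to row 1. P = [[1]].
Insert 4: appended to row 1. P = [[1, 4]].
Insert 5: appended to row 1. P = [[1, 4, 5]].
Insert 3: 3 bumps 4 from row 1; 4 starts row 2. P = [[1, 3, 5], [4]].
Insert 2: 2 bumps 3 from row 1; 3 bumps 4 from row 2; 4 starts row 3. P = [[1, 2, 5], [3], [4]].
Insert 6: appended to row 1. P = [[1, 2, 5, 6], [3], [4]].

So P = [[1, 2, 5, 6], [3], [4]], Q = [[1, 2, 3, 6], [4], [5]].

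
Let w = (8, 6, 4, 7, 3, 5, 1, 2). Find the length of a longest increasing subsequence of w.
2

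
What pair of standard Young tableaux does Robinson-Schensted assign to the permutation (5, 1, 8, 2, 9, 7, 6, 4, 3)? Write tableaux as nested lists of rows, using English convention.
Insert each entry of the permutation into P by Schensted row insertion, recording in Q the position of each new cell.

Insert 5: appended to row 1. P = [[5]].
Insert 1: 1 bumps 5 from row 1; 5 starts row 2. P = [[1], [5]].
Insert 8: appended to row 1. P = [[1, 8], [5]].
Insert 2: 2 bumps 8 from row 1; 8 appends to row 2. P = [[1, 2], [5, 8]].
Insert 9: appended to row 1. P = [[1, 2, 9], [5, 8]].
Insert 7: 7 bumps 9 from row 1; 9 appends to row 2. P = [[1, 2, 7], [5, 8, 9]].
Insert 6: 6 bumps 7 from row 1; 7 bumps 8 from row 2; 8 starts row 3. P = [[1, 2, 6], [5, 7, 9], [8]].
Insert 4: 4 bumps 6 from row 1; 6 bumps 7 from row 2; 7 bumps 8 from row 3; 8 starts row 4. P = [[1, 2, 4], [5, 6, 9], [7], [8]].
Insert 3: 3 bumps 4 from row 1; 4 bumps 5 from row 2; 5 bumps 7 from row 3; 7 bumps 8 from row 4; 8 starts row 5. P = [[1, 2, 3], [4, 6, 9], [5], [7], [8]].

So P = [[1, 2, 3], [4, 6, 9], [5], [7], [8]], Q = [[1, 3, 5], [2, 4, 6], [7], [8], [9]].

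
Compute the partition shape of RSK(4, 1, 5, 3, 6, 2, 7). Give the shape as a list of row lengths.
[4, 2, 1]

RSK row insertion gives P = [[1, 2, 6, 7], [3, 5], [4]], which has shape [4, 2, 1].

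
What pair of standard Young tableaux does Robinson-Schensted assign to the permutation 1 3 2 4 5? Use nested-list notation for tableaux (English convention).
P = [[1, 2, 4, 5], [3]], Q = [[1, 2, 4, 5], [3]]

Insert each entry of the permutation into P by Schensted row insertion, recording in Q the position of each new cell.

Insert 1: appended to row 1. P = [[1]], Q = [[1]].
Insert 3: appended to row 1. P = [[1, 3]], Q = [[1, 2]].
Insert 2: 2 bumps 3 from row 1; 3 starts row 2. P = [[1, 2], [3]], Q = [[1, 2], [3]].
Insert 4: appended to row 1. P = [[1, 2, 4], [3]], Q = [[1, 2, 4], [3]].
Insert 5: appended to row 1. P = [[1, 2, 4, 5], [3]], Q = [[1, 2, 4, 5], [3]].

So P = [[1, 2, 4, 5], [3]], Q = [[1, 2, 4, 5], [3]].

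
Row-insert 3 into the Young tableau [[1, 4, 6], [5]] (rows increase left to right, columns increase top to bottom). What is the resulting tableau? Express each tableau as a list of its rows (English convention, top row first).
In row 1, 3 replaces 4 (the leftmost entry greater than 3); 4 is bumped to row 2. In row 2, 4 replaces 5 (the leftmost entry greater than 4); 5 is bumped to row 3. 5 starts a new row 3. The new tableau is [[1, 3, 6], [4], [5]].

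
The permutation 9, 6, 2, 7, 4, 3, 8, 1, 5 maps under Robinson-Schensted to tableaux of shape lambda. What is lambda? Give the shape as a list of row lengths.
Row-insert each entry into an empty tableau.

After inserting 9: P = [[9]].
After inserting 6: P = [[6], [9]].
After inserting 2: P = [[2], [6], [9]].
After inserting 7: P = [[2, 7], [6], [9]].
After inserting 4: P = [[2, 4], [6, 7], [9]].
After inserting 3: P = [[2, 3], [4, 7], [6], [9]].
After inserting 8: P = [[2, 3, 8], [4, 7], [6], [9]].
After inserting 1: P = [[1, 3, 8], [2, 7], [4], [6], [9]].
After inserting 5: P = [[1, 3, 5], [2, 7, 8], [4], [6], [9]].

The final insertion tableau P = [[1, 3, 5], [2, 7, 8], [4], [6], [9]] has shape [3, 3, 1, 1, 1].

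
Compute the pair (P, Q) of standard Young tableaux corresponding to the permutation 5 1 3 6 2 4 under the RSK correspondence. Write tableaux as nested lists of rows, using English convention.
P = [[1, 2, 4], [3, 6], [5]], Q = [[1, 3, 4], [2, 6], [5]]

Insert each entry of the permutation into P by Schensted row insertion, recording in Q the position of each new cell.

Insert 5: appended to row 1. P = [[5]].
Insert 1: 1 bumps 5 from row 1; 5 starts row 2. P = [[1], [5]].
Insert 3: appended to row 1. P = [[1, 3], [5]].
Insert 6: appended to row 1. P = [[1, 3, 6], [5]].
Insert 2: 2 bumps 3 from row 1; 3 bumps 5 from row 2; 5 starts row 3. P = [[1, 2, 6], [3], [5]].
Insert 4: 4 bumps 6 from row 1; 6 appends to row 2. P = [[1, 2, 4], [3, 6], [5]].

So P = [[1, 2, 4], [3, 6], [5]], Q = [[1, 3, 4], [2, 6], [5]].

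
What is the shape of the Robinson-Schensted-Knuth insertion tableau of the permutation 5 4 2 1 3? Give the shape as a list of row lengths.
Row-insert each entry into an empty tableau.

After inserting 5: P = [[5]].
After inserting 4: P = [[4], [5]].
After inserting 2: P = [[2], [4], [5]].
After inserting 1: P = [[1], [2], [4], [5]].
After inserting 3: P = [[1, 3], [2], [4], [5]].

The final insertion tableau P = [[1, 3], [2], [4], [5]] has shape [2, 1, 1, 1].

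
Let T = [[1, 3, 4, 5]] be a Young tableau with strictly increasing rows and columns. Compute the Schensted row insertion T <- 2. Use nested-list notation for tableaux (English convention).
[[1, 2, 4, 5], [3]]

In row 1, 2 replaces 3 (the leftmost entry greater than 2); 3 is bumped to row 2. 3 starts a new row 2. The new tableau is [[1, 2, 4, 5], [3]].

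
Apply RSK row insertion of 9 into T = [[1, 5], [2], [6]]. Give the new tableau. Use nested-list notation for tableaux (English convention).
[[1, 5, 9], [2], [6]]

9 is larger than every entry of row 1, so it is appended to row 1. The new tableau is [[1, 5, 9], [2], [6]].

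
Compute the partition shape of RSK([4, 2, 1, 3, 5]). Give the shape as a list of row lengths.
[3, 1, 1]

RSK row insertion gives P = [[1, 3, 5], [2], [4]], which has shape [3, 1, 1].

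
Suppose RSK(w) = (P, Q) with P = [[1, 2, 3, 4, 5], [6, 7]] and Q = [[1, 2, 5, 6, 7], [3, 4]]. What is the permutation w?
6 7 1 2 3 4 5

Reverse the RSK construction: for i from n down to 1, find the cell of Q containing i, remove the entry at that cell from P, and reverse-bump it up through P; the value ejected from row 1 is w(i).

Step i=7: Q has 7 at row 1, column 5; remove that cell from P, ejecting 5. So w(7) = 5. P is now [[1, 2, 3, 4], [6, 7]].
Step i=6: Q has 6 at row 1, column 4; remove that cell from P, ejecting 4. So w(6) = 4. P is now [[1, 2, 3], [6, 7]].
Step i=5: Q has 5 at row 1, column 3; remove that cell from P, ejecting 3. So w(5) = 3. P is now [[1, 2], [6, 7]].
Step i=4: Q has 4 at row 2, column 2; remove 7 from row 2 of P and reverse-bump: 7 enters row 1 and ejects 2. So w(4) = 2. P is now [[1, 7], [6]].
Step i=3: Q has 3 at row 2, column 1; remove 6 from row 2 of P and reverse-bump: 6 enters row 1 and ejects 1. So w(3) = 1. P is now [[6, 7]].
Step i=2: Q has 2 at row 1, column 2; remove that cell from P, ejecting 7. So w(2) = 7. P is now [[6]].
Step i=1: Q has 1 at row 1, column 1; remove that cell from P, ejecting 6. So w(1) = 6. P is now [].

So w = 6 7 1 2 3 4 5.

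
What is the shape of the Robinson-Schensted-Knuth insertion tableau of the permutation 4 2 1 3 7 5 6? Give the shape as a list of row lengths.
Row-insert each entry into an empty tableau.

After inserting 4: P = [[4]].
After inserting 2: P = [[2], [4]].
After inserting 1: P = [[1], [2], [4]].
After inserting 3: P = [[1, 3], [2], [4]].
After inserting 7: P = [[1, 3, 7], [2], [4]].
After inserting 5: P = [[1, 3, 5], [2, 7], [4]].
After inserting 6: P = [[1, 3, 5, 6], [2, 7], [4]].

The final insertion tableau P = [[1, 3, 5, 6], [2, 7], [4]] has shape [4, 2, 1].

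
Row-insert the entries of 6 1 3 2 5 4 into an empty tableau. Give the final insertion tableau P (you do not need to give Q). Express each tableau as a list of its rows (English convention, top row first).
After inserting 6: P = [[6]].
After inserting 1: P = [[1], [6]].
After inserting 3: P = [[1, 3], [6]].
After inserting 2: P = [[1, 2], [3], [6]].
After inserting 5: P = [[1, 2, 5], [3], [6]].
After inserting 4: P = [[1, 2, 4], [3, 5], [6]].

So P = [[1, 2, 4], [3, 5], [6]].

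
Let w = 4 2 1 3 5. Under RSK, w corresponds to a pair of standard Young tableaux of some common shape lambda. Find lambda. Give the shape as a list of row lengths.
Row-insert each entry into an empty tableau.

After inserting 4: P = [[4]].
After inserting 2: P = [[2], [4]].
After inserting 1: P = [[1], [2], [4]].
After inserting 3: P = [[1, 3], [2], [4]].
After inserting 5: P = [[1, 3, 5], [2], [4]].

The final insertion tableau P = [[1, 3, 5], [2], [4]] has shape [3, 1, 1].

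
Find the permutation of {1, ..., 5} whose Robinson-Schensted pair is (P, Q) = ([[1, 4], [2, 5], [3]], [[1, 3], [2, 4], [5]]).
Reverse the RSK construction: for i from n down to 1, find the cell of Q containing i, remove the entry at that cell from P, and reverse-bump it up through P; the value ejected from row 1 is w(i).

Step i=5: Q has 5 at row 3, column 1; remove 3 from row 3 of P and reverse-bump: 3 enters row 2 and ejects 2; 2 enters row 1 and ejects 1. So w(5) = 1. P is now [[2, 4], [3, 5]].
Step i=4: Q has 4 at row 2, column 2; remove 5 from row 2 of P and reverse-bump: 5 enters row 1 and ejects 4. So w(4) = 4. P is now [[2, 5], [3]].
Step i=3: Q has 3 at row 1, column 2; remove that cell from P, ejecting 5. So w(3) = 5. P is now [[2], [3]].
Step i=2: Q has 2 at row 2, column 1; remove 3 from row 2 of P and reverse-bump: 3 enters row 1 and ejects 2. So w(2) = 2. P is now [[3]].
Step i=1: Q has 1 at row 1, column 1; remove that cell from P, ejecting 3. So w(1) = 3. P is now [].

So w = 3 2 5 4 1.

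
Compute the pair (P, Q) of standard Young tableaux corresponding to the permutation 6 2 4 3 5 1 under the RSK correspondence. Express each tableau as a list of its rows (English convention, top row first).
P = [[1, 3, 5], [2], [4], [6]], Q = [[1, 3, 5], [2], [4], [6]]

Insert each entry of the permutation into P by Schensted row insertion, recording in Q the position of each new cell.

Insert 6: appended to row 1. P = [[6]].
Insert 2: 2 bumps 6 from row 1; 6 starts row 2. P = [[2], [6]].
Insert 4: appended to row 1. P = [[2, 4], [6]].
Insert 3: 3 bumps 4 from row 1; 4 bumps 6 from row 2; 6 starts row 3. P = [[2, 3], [4], [6]].
Insert 5: appended to row 1. P = [[2, 3, 5], [4], [6]].
Insert 1: 1 bumps 2 from row 1; 2 bumps 4 from row 2; 4 bumps 6 from row 3; 6 starts row 4. P = [[1, 3, 5], [2], [4], [6]].

So P = [[1, 3, 5], [2], [4], [6]], Q = [[1, 3, 5], [2], [4], [6]].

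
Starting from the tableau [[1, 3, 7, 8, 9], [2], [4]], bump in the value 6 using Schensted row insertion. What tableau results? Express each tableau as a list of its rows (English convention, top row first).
[[1, 3, 6, 8, 9], [2, 7], [4]]

In row 1, 6 replaces 7 (the leftmost entry greater than 6); 7 is bumped to row 2. 7 is appended to row 2. The new tableau is [[1, 3, 6, 8, 9], [2, 7], [4]].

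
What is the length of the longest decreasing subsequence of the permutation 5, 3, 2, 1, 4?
4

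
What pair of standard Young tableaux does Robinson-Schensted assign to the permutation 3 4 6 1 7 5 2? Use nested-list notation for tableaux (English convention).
Insert each entry of the permutation into P by Schensted row insertion, recording in Q the position of each new cell.

Insert 3: appended to row 1. P = [[3]].
Insert 4: appended to row 1. P = [[3, 4]].
Insert 6: appended to row 1. P = [[3, 4, 6]].
Insert 1: 1 bumps 3 from row 1; 3 starts row 2. P = [[1, 4, 6], [3]].
Insert 7: appended to row 1. P = [[1, 4, 6, 7], [3]].
Insert 5: 5 bumps 6 from row 1; 6 appends to row 2. P = [[1, 4, 5, 7], [3, 6]].
Insert 2: 2 bumps 4 from row 1; 4 bumps 6 from row 2; 6 starts row 3. P = [[1, 2, 5, 7], [3, 4], [6]].

So P = [[1, 2, 5, 7], [3, 4], [6]], Q = [[1, 2, 3, 5], [4, 6], [7]].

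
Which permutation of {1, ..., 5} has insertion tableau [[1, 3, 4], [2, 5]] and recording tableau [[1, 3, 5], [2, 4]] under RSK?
Reverse the RSK construction: for i from n down to 1, find the cell of Q containing i, remove the entry at that cell from P, and reverse-bump it up through P; the value ejected from row 1 is w(i).

Step i=5: Q has 5 at row 1, column 3; remove that cell from P, ejecting 4. So w(5) = 4. P is now [[1, 3], [2, 5]].
Step i=4: Q has 4 at row 2, column 2; remove 5 from row 2 of P and reverse-bump: 5 enters row 1 and ejects 3. So w(4) = 3. P is now [[1, 5], [2]].
Step i=3: Q has 3 at row 1, column 2; remove that cell from P, ejecting 5. So w(3) = 5. P is now [[1], [2]].
Step i=2: Q has 2 at row 2, column 1; remove 2 from row 2 of P and reverse-bump: 2 enters row 1 and ejects 1. So w(2) = 1. P is now [[2]].
Step i=1: Q has 1 at row 1, column 1; remove that cell from P, ejecting 2. So w(1) = 2. P is now [].

So w = 2 1 5 3 4.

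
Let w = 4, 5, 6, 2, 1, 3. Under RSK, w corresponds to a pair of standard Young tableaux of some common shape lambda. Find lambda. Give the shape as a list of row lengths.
[3, 2, 1]

Row-insert each entry into an empty tableau.

After inserting 4: P = [[4]].
After inserting 5: P = [[4, 5]].
After inserting 6: P = [[4, 5, 6]].
After inserting 2: P = [[2, 5, 6], [4]].
After inserting 1: P = [[1, 5, 6], [2], [4]].
After inserting 3: P = [[1, 3, 6], [2, 5], [4]].

The final insertion tableau P = [[1, 3, 6], [2, 5], [4]] has shape [3, 2, 1].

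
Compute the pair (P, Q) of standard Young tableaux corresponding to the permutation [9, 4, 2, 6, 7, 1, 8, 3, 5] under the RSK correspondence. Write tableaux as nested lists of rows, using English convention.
P = [[1, 3, 5, 8], [2, 6, 7], [4], [9]], Q = [[1, 4, 5, 7], [2, 8, 9], [3], [6]]

Insert each entry of the permutation into P by Schensted row insertion, recording in Q the position of each new cell.

After inserting 9: P = [[9]].
After inserting 4: P = [[4], [9]].
After inserting 2: P = [[2], [4], [9]].
After inserting 6: P = [[2, 6], [4], [9]].
After inserting 7: P = [[2, 6, 7], [4], [9]].
After inserting 1: P = [[1, 6, 7], [2], [4], [9]].
After inserting 8: P = [[1, 6, 7, 8], [2], [4], [9]].
After inserting 3: P = [[1, 3, 7, 8], [2, 6], [4], [9]].
After inserting 5: P = [[1, 3, 5, 8], [2, 6, 7], [4], [9]].

So P = [[1, 3, 5, 8], [2, 6, 7], [4], [9]], Q = [[1, 4, 5, 7], [2, 8, 9], [3], [6]].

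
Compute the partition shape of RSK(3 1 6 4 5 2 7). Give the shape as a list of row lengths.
Row-insert each entry into an empty tableau.

After inserting 3: P = [[3]].
After inserting 1: P = [[1], [3]].
After inserting 6: P = [[1, 6], [3]].
After inserting 4: P = [[1, 4], [3, 6]].
After inserting 5: P = [[1, 4, 5], [3, 6]].
After inserting 2: P = [[1, 2, 5], [3, 4], [6]].
After inserting 7: P = [[1, 2, 5, 7], [3, 4], [6]].

The final insertion tableau P = [[1, 2, 5, 7], [3, 4], [6]] has shape [4, 2, 1].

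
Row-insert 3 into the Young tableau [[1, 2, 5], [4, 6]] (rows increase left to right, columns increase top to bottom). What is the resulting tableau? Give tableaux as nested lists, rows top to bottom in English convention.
In row 1, 3 replaces 5 (the leftmost entry greater than 3); 5 is bumped to row 2. In row 2, 5 replaces 6 (the leftmost entry greater than 5); 6 is bumped to row 3. 6 starts a new row 3. The new tableau is [[1, 2, 3], [4, 5], [6]].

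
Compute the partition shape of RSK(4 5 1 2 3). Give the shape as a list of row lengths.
[3, 2]

Row-insert each entry into an empty tableau.

After inserting 4: P = [[4]].
After inserting 5: P = [[4, 5]].
After inserting 1: P = [[1, 5], [4]].
After inserting 2: P = [[1, 2], [4, 5]].
After inserting 3: P = [[1, 2, 3], [4, 5]].

The final insertion tableau P = [[1, 2, 3], [4, 5]] has shape [3, 2].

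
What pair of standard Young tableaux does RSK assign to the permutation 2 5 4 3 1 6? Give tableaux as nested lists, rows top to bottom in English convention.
P = [[1, 3, 6], [2], [4], [5]], Q = [[1, 2, 6], [3], [4], [5]]

Insert each entry of the permutation into P by Schensted row insertion, recording in Q the position of each new cell.

After inserting 2: P = [[2]].
After inserting 5: P = [[2, 5]].
After inserting 4: P = [[2, 4], [5]].
After inserting 3: P = [[2, 3], [4], [5]].
After inserting 1: P = [[1, 3], [2], [4], [5]].
After inserting 6: P = [[1, 3, 6], [2], [4], [5]].

So P = [[1, 3, 6], [2], [4], [5]], Q = [[1, 2, 6], [3], [4], [5]].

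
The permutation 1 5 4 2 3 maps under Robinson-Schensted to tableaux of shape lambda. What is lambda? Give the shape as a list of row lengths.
RSK row insertion gives P = [[1, 2, 3], [4], [5]], which has shape [3, 1, 1].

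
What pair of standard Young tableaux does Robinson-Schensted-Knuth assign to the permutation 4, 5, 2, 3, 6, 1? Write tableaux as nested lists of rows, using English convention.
P = [[1, 3, 6], [2, 5], [4]], Q = [[1, 2, 5], [3, 4], [6]]

Insert each entry of the permutation into P by Schensted row insertion, recording in Q the position of each new cell.

Insert 4: appended to row 1. P = [[4]].
Insert 5: appended to row 1. P = [[4, 5]].
Insert 2: 2 bumps 4 from row 1; 4 starts row 2. P = [[2, 5], [4]].
Insert 3: 3 bumps 5 from row 1; 5 appends to row 2. P = [[2, 3], [4, 5]].
Insert 6: appended to row 1. P = [[2, 3, 6], [4, 5]].
Insert 1: 1 bumps 2 from row 1; 2 bumps 4 from row 2; 4 starts row 3. P = [[1, 3, 6], [2, 5], [4]].

So P = [[1, 3, 6], [2, 5], [4]], Q = [[1, 2, 5], [3, 4], [6]].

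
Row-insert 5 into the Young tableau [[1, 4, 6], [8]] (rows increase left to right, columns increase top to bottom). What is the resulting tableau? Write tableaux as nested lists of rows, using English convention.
In row 1, 5 replaces 6 (the leftmost entry greater than 5); 6 is bumped to row 2. In row 2, 6 replaces 8 (the leftmost entry greater than 6); 8 is bumped to row 3. 8 starts a new row 3. The new tableau is [[1, 4, 5], [6], [8]].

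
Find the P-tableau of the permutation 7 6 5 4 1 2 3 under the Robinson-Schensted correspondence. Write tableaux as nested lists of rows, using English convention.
P = [[1, 2, 3], [4], [5], [6], [7]]

Insert 7: appended to row 1. P = [[7]].
Insert 6: 6 bumps 7 from row 1; 7 starts row 2. P = [[6], [7]].
Insert 5: 5 bumps 6 from row 1; 6 bumps 7 from row 2; 7 starts row 3. P = [[5], [6], [7]].
Insert 4: 4 bumps 5 from row 1; 5 bumps 6 from row 2; 6 bumps 7 from row 3; 7 starts row 4. P = [[4], [5], [6], [7]].
Insert 1: 1 bumps 4 from row 1; 4 bumps 5 from row 2; 5 bumps 6 from row 3; 6 bumps 7 from row 4; 7 starts row 5. P = [[1], [4], [5], [6], [7]].
Insert 2: appended to row 1. P = [[1, 2], [4], [5], [6], [7]].
Insert 3: appended to row 1. P = [[1, 2, 3], [4], [5], [6], [7]].

So P = [[1, 2, 3], [4], [5], [6], [7]].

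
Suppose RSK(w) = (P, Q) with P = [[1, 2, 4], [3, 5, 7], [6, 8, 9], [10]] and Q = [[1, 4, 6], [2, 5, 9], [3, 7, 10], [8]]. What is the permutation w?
Reverse the RSK construction: for i from n down to 1, find the cell of Q containing i, remove the entry at that cell from P, and reverse-bump it up through P; the value ejected from row 1 is w(i).

Step i=10: Q has 10 at row 3, column 3; remove 9 from row 3 of P and reverse-bump: 9 enters row 2 and ejects 7; 7 enters row 1 and ejects 4. So w(10) = 4. P is now [[1, 2, 7], [3, 5, 9], [6, 8], [10]].
Step i=9: Q has 9 at row 2, column 3; remove 9 from row 2 of P and reverse-bump: 9 enters row 1 and ejects 7. So w(9) = 7. P is now [[1, 2, 9], [3, 5], [6, 8], [10]].
Step i=8: Q has 8 at row 4, column 1; remove 10 from row 4 of P and reverse-bump: 10 enters row 3 and ejects 8; 8 enters row 2 and ejects 5; 5 enters row 1 and ejects 2. So w(8) = 2. P is now [[1, 5, 9], [3, 8], [6, 10]].
Step i=7: Q has 7 at row 3, column 2; remove 10 from row 3 of P and reverse-bump: 10 enters row 2 and ejects 8; 8 enters row 1 and ejects 5. So w(7) = 5. P is now [[1, 8, 9], [3, 10], [6]].
Step i=6: Q has 6 at row 1, column 3; remove that cell from P, ejecting 9. So w(6) = 9. P is now [[1, 8], [3, 10], [6]].
Step i=5: Q has 5 at row 2, column 2; remove 10 from row 2 of P and reverse-bump: 10 enters row 1 and ejects 8. So w(5) = 8. P is now [[1, 10], [3], [6]].
Step i=4: Q has 4 at row 1, column 2; remove that cell from P, ejecting 10. So w(4) = 10. P is now [[1], [3], [6]].
Step i=3: Q has 3 at row 3, column 1; remove 6 from row 3 of P and reverse-bump: 6 enters row 2 and ejects 3; 3 enters row 1 and ejects 1. So w(3) = 1. P is now [[3], [6]].
Step i=2: Q has 2 at row 2, column 1; remove 6 from row 2 of P and reverse-bump: 6 enters row 1 and ejects 3. So w(2) = 3. P is now [[6]].
Step i=1: Q has 1 at row 1, column 1; remove that cell from P, ejecting 6. So w(1) = 6. P is now [].

So w = 6 3 1 10 8 9 5 2 7 4.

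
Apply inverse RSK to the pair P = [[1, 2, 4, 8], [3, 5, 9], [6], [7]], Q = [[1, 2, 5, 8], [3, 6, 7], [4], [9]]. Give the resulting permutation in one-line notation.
Reverse RSK: for i = n, n-1, ..., 1, locate i in Q, remove the corresponding corner cell from P, and reverse-bump its entry up through P; the value ejected from row 1 is w(i).

So w = 3 7 6 1 9 2 5 8 4.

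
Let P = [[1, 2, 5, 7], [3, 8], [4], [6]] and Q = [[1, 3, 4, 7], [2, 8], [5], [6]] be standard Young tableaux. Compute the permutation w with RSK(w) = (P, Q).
6 1 4 5 3 2 8 7

Reverse the RSK construction: for i from n down to 1, find the cell of Q containing i, remove the entry at that cell from P, and reverse-bump it up through P; the value ejected from row 1 is w(i).

Step i=8: Q has 8 at row 2, column 2; remove 8 from row 2 of P and reverse-bump: 8 enters row 1 and ejects 7. So w(8) = 7. P is now [[1, 2, 5, 8], [3], [4], [6]].
Step i=7: Q has 7 at row 1, column 4; remove that cell from P, ejecting 8. So w(7) = 8. P is now [[1, 2, 5], [3], [4], [6]].
Step i=6: Q has 6 at row 4, column 1; remove 6 from row 4 of P and reverse-bump: 6 enters row 3 and ejects 4; 4 enters row 2 and ejects 3; 3 enters row 1 and ejects 2. So w(6) = 2. P is now [[1, 3, 5], [4], [6]].
Step i=5: Q has 5 at row 3, column 1; remove 6 from row 3 of P and reverse-bump: 6 enters row 2 and ejects 4; 4 enters row 1 and ejects 3. So w(5) = 3. P is now [[1, 4, 5], [6]].
Step i=4: Q has 4 at row 1, column 3; remove that cell from P, ejecting 5. So w(4) = 5. P is now [[1, 4], [6]].
Step i=3: Q has 3 at row 1, column 2; remove that cell from P, ejecting 4. So w(3) = 4. P is now [[1], [6]].
Step i=2: Q has 2 at row 2, column 1; remove 6 from row 2 of P and reverse-bump: 6 enters row 1 and ejects 1. So w(2) = 1. P is now [[6]].
Step i=1: Q has 1 at row 1, column 1; remove that cell from P, ejecting 6. So w(1) = 6. P is now [].

So w = 6 1 4 5 3 2 8 7.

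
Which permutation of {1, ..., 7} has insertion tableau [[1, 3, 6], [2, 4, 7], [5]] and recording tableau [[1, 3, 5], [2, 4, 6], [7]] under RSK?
2 1 5 4 7 6 3

Reverse RSK: for i = n, n-1, ..., 1, locate i in Q, remove the corresponding corner cell from P, and reverse-bump its entry up through P; the value ejected from row 1 is w(i).

So w = 2 1 5 4 7 6 3.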